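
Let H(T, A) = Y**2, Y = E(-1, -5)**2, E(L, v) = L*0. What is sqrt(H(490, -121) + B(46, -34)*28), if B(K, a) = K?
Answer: 2*sqrt(322) ≈ 35.889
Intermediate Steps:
E(L, v) = 0
Y = 0 (Y = 0**2 = 0)
H(T, A) = 0 (H(T, A) = 0**2 = 0)
sqrt(H(490, -121) + B(46, -34)*28) = sqrt(0 + 46*28) = sqrt(0 + 1288) = sqrt(1288) = 2*sqrt(322)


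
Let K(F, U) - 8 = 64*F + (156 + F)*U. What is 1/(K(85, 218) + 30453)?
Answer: 1/88439 ≈ 1.1307e-5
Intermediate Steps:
K(F, U) = 8 + 64*F + U*(156 + F) (K(F, U) = 8 + (64*F + (156 + F)*U) = 8 + (64*F + U*(156 + F)) = 8 + 64*F + U*(156 + F))
1/(K(85, 218) + 30453) = 1/((8 + 64*85 + 156*218 + 85*218) + 30453) = 1/((8 + 5440 + 34008 + 18530) + 30453) = 1/(57986 + 30453) = 1/88439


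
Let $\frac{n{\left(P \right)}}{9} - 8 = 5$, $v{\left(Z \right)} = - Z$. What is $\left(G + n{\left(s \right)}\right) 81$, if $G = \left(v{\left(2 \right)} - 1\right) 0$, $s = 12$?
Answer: $9477$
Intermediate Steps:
$n{\left(P \right)} = 117$ ($n{\left(P \right)} = 72 + 9 \cdot 5 = 72 + 45 = 117$)
$G = 0$ ($G = \left(\left(-1\right) 2 - 1\right) 0 = \left(-2 - 1\right) 0 = \left(-3\right) 0 = 0$)
$\left(G + n{\left(s \right)}\right) 81 = \left(0 + 117\right) 81 = 117 \cdot 81 = 9477$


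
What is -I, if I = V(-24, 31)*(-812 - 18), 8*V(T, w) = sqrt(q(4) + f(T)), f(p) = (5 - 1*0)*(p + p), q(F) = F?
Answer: 415*I*sqrt(59)/2 ≈ 1593.8*I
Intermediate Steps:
f(p) = 10*p (f(p) = (5 + 0)*(2*p) = 5*(2*p) = 10*p)
V(T, w) = sqrt(4 + 10*T)/8
I = -415*I*sqrt(59)/2 (I = (sqrt(4 + 10*(-24))/8)*(-812 - 18) = (sqrt(4 - 240)/8)*(-830) = (sqrt(-236)/8)*(-830) = ((2*I*sqrt(59))/8)*(-830) = (I*sqrt(59)/4)*(-830) = -415*I*sqrt(59)/2 ≈ -1593.8*I)
-I = -(-415)*I*sqrt(59)/2 = 415*I*sqrt(59)/2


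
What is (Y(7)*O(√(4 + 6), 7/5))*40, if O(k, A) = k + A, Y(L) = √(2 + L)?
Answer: 168 + 120*√10 ≈ 547.47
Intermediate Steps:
O(k, A) = A + k
(Y(7)*O(√(4 + 6), 7/5))*40 = (√(2 + 7)*(7/5 + √(4 + 6)))*40 = (√9*(7*(⅕) + √10))*40 = (3*(7/5 + √10))*40 = (21/5 + 3*√10)*40 = 168 + 120*√10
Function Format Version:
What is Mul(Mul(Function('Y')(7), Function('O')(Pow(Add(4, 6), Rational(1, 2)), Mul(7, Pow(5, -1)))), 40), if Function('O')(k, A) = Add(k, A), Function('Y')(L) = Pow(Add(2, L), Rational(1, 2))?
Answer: Add(168, Mul(120, Pow(10, Rational(1, 2)))) ≈ 547.47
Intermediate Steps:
Function('O')(k, A) = Add(A, k)
Mul(Mul(Function('Y')(7), Function('O')(Pow(Add(4, 6), Rational(1, 2)), Mul(7, Pow(5, -1)))), 40) = Mul(Mul(Pow(Add(2, 7), Rational(1, 2)), Add(Mul(7, Pow(5, -1)), Pow(Add(4, 6), Rational(1, 2)))), 40) = Mul(Mul(Pow(9, Rational(1, 2)), Add(Mul(7, Rational(1, 5)), Pow(10, Rational(1, 2)))), 40) = Mul(Mul(3, Add(Rational(7, 5), Pow(10, Rational(1, 2)))), 40) = Mul(Add(Rational(21, 5), Mul(3, Pow(10, Rational(1, 2)))), 40) = Add(168, Mul(120, Pow(10, Rational(1, 2))))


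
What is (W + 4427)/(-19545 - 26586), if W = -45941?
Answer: 13838/15377 ≈ 0.89992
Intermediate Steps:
(W + 4427)/(-19545 - 26586) = (-45941 + 4427)/(-19545 - 26586) = -41514/(-46131) = -41514*(-1/46131) = 13838/15377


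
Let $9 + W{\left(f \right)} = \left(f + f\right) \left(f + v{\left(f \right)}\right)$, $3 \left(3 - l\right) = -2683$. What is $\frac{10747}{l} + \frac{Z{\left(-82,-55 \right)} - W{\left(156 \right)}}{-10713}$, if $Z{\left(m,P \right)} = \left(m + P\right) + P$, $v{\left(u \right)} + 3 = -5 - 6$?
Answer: $\frac{155052279}{9613132} \approx 16.129$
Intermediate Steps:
$l = \frac{2692}{3}$ ($l = 3 - - \frac{2683}{3} = 3 + \frac{2683}{3} = \frac{2692}{3} \approx 897.33$)
$v{\left(u \right)} = -14$ ($v{\left(u \right)} = -3 - 11 = -14$)
$W{\left(f \right)} = -9 + 2 f \left(-14 + f\right)$ ($W{\left(f \right)} = -9 + \left(f + f\right) \left(f - 14\right) = -9 + 2 f \left(-14 + f\right)$)
$Z{\left(m,P \right)} = m + 2 P$ ($Z{\left(m,P \right)} = \left(P + m\right) + P = m + 2 P$)
$\frac{10747}{l} + \frac{Z{\left(-82,-55 \right)} - W{\left(156 \right)}}{-10713} = \frac{10747}{\frac{2692}{3}} + \frac{\left(-82 + 2 \left(-55\right)\right) - \left(-9 - 4368 + 2 \cdot 156^{2}\right)}{-10713} = 10747 \cdot \frac{3}{2692} + \left(\left(-82 - 110\right) - \left(-9 - 4368 + 2 \cdot 24336\right)\right) \left(- \frac{1}{10713}\right) = \frac{32241}{2692} + \left(-192 - \left(-9 - 4368 + 48672\right)\right) \left(- \frac{1}{10713}\right) = \frac{32241}{2692} + \left(-192 - 44295\right) \left(- \frac{1}{10713}\right) = \frac{32241}{2692} - - \frac{14829}{3571} = \frac{32241}{2692} + \frac{14829}{3571} = \frac{155052279}{9613132}$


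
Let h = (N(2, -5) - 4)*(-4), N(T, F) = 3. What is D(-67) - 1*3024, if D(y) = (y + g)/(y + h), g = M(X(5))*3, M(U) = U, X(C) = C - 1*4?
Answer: -190448/63 ≈ -3023.0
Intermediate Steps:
X(C) = -4 + C (X(C) = C - 4 = -4 + C)
h = 4 (h = (3 - 4)*(-4) = -1*(-4) = 4)
g = 3 (g = (-4 + 5)*3 = 1*3 = 3)
D(y) = (3 + y)/(4 + y) (D(y) = (y + 3)/(y + 4) = (3 + y)/(4 + y))
D(-67) - 1*3024 = (3 - 67)/(4 - 67) - 1*3024 = -64/(-63) - 3024 = -1/63*(-64) - 3024 = 64/63 - 3024 = -190448/63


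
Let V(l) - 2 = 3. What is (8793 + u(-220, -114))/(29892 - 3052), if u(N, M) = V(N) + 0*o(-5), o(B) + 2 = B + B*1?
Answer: 4399/13420 ≈ 0.32779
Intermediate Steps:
o(B) = -2 + 2*B (o(B) = -2 + (B + B*1) = -2 + (B + B) = -2 + 2*B)
V(l) = 5 (V(l) = 2 + 3 = 5)
u(N, M) = 5 (u(N, M) = 5 + 0*(-2 + 2*(-5)) = 5 + 0*(-2 - 10) = 5 + 0*(-12) = 5 + 0 = 5)
(8793 + u(-220, -114))/(29892 - 3052) = (8793 + 5)/(29892 - 3052) = 8798/26840 = 8798*(1/26840) = 4399/13420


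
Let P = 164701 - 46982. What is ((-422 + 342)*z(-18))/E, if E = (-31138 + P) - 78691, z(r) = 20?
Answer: -160/789 ≈ -0.20279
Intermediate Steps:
P = 117719
E = 7890 (E = (-31138 + 117719) - 78691 = 86581 - 78691 = 7890)
((-422 + 342)*z(-18))/E = ((-422 + 342)*20)/7890 = -80*20*(1/7890) = -1600*1/7890 = -160/789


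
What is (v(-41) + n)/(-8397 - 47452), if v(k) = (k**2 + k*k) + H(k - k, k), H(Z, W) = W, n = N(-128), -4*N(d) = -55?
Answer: -13339/223396 ≈ -0.059710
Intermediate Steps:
N(d) = 55/4 (N(d) = -1/4*(-55) = 55/4)
n = 55/4 ≈ 13.750
v(k) = k + 2*k**2 (v(k) = (k**2 + k*k) + k = (k**2 + k**2) + k = 2*k**2 + k = k + 2*k**2)
(v(-41) + n)/(-8397 - 47452) = (-41*(1 + 2*(-41)) + 55/4)/(-8397 - 47452) = (-41*(1 - 82) + 55/4)/(-55849) = (-41*(-81) + 55/4)*(-1/55849) = (3321 + 55/4)*(-1/55849) = (13339/4)*(-1/55849) = -13339/223396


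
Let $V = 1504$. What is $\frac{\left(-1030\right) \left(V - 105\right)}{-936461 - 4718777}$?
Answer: $\frac{720485}{2827619} \approx 0.2548$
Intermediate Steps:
$\frac{\left(-1030\right) \left(V - 105\right)}{-936461 - 4718777} = \frac{\left(-1030\right) \left(1504 - 105\right)}{-936461 - 4718777} = \frac{\left(-1030\right) 1399}{-5655238} = \left(-1440970\right) \left(- \frac{1}{5655238}\right) = \frac{720485}{2827619}$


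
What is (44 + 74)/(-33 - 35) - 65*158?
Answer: -349239/34 ≈ -10272.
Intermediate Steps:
(44 + 74)/(-33 - 35) - 65*158 = 118/(-68) - 10270 = 118*(-1/68) - 10270 = -59/34 - 10270 = -349239/34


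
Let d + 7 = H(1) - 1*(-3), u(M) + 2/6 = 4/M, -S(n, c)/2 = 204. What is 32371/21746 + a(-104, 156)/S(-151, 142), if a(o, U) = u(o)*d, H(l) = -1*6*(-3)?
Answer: 259750895/173011176 ≈ 1.5014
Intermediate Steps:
S(n, c) = -408 (S(n, c) = -2*204 = -408)
u(M) = -1/3 + 4/M
H(l) = 18 (H(l) = -6*(-3) = 18)
d = 14 (d = -7 + (18 - 1*(-3)) = -7 + (18 + 3) = -7 + 21 = 14)
a(o, U) = 14*(12 - o)/(3*o) (a(o, U) = ((12 - o)/(3*o))*14 = 14*(12 - o)/(3*o))
32371/21746 + a(-104, 156)/S(-151, 142) = 32371/21746 + (-14/3 + 56/(-104))/(-408) = 32371*(1/21746) + (-14/3 + 56*(-1/104))*(-1/408) = 32371/21746 + (-14/3 - 7/13)*(-1/408) = 32371/21746 - 203/39*(-1/408) = 32371/21746 + 203/15912 = 259750895/173011176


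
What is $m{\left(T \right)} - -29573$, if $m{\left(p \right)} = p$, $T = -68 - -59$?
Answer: $29564$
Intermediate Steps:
$T = -9$ ($T = -68 + 59 = -9$)
$m{\left(T \right)} - -29573 = -9 - -29573 = -9 + 29573 = 29564$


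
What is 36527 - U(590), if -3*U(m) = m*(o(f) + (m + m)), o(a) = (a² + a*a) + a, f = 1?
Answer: 807551/3 ≈ 2.6918e+5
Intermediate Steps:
o(a) = a + 2*a² (o(a) = (a² + a²) + a = 2*a² + a = a + 2*a²)
U(m) = -m*(3 + 2*m)/3 (U(m) = -m*(1*(1 + 2*1) + (m + m))/3 = -m*(1*(1 + 2) + 2*m)/3 = -m*(1*3 + 2*m)/3 = -m*(3 + 2*m)/3)
36527 - U(590) = 36527 - (-1)*590*(3 + 2*590)/3 = 36527 - (-1)*590*(3 + 1180)/3 = 36527 - (-1)*590*1183/3 = 36527 - 1*(-697970/3) = 36527 + 697970/3 = 807551/3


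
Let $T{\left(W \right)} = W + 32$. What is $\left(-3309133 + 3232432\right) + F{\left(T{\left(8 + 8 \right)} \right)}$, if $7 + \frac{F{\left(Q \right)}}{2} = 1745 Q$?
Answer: $90805$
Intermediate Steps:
$T{\left(W \right)} = 32 + W$
$F{\left(Q \right)} = -14 + 3490 Q$ ($F{\left(Q \right)} = -14 + 2 \cdot 1745 Q = -14 + 3490 Q$)
$\left(-3309133 + 3232432\right) + F{\left(T{\left(8 + 8 \right)} \right)} = \left(-3309133 + 3232432\right) - \left(14 - 3490 \left(32 + \left(8 + 8\right)\right)\right) = -76701 - \left(14 - 3490 \left(32 + 16\right)\right) = -76701 + \left(-14 + 3490 \cdot 48\right) = -76701 + \left(-14 + 167520\right) = -76701 + 167506 = 90805$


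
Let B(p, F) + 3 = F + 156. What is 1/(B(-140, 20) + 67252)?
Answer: 1/67425 ≈ 1.4831e-5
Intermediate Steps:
B(p, F) = 153 + F (B(p, F) = -3 + (F + 156) = -3 + (156 + F) = 153 + F)
1/(B(-140, 20) + 67252) = 1/((153 + 20) + 67252) = 1/(173 + 67252) = 1/67425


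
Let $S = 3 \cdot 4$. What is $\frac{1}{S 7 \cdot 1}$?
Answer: $\frac{1}{84} \approx 0.011905$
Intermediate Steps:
$S = 12$
$\frac{1}{S 7 \cdot 1} = \frac{1}{12 \cdot 7 \cdot 1} = \frac{1}{84 \cdot 1} = \frac{1}{84}$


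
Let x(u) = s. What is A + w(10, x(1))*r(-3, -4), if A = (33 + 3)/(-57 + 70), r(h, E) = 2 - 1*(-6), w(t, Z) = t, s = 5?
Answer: 1076/13 ≈ 82.769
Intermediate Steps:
x(u) = 5
r(h, E) = 8 (r(h, E) = 2 + 6 = 8)
A = 36/13 ≈ 2.7692
A + w(10, x(1))*r(-3, -4) = 36/13 + 10*8 = 36/13 + 80 = 1076/13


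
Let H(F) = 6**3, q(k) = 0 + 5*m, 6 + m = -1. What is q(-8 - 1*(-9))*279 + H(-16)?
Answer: -9549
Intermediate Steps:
m = -7 (m = -6 - 1 = -7)
q(k) = -35 (q(k) = 0 + 5*(-7) = 0 - 35 = -35)
H(F) = 216
q(-8 - 1*(-9))*279 + H(-16) = -35*279 + 216 = -9765 + 216 = -9549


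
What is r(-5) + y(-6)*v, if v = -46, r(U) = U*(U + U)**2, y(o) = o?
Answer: -224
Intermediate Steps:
r(U) = 4*U**3 (r(U) = U*(2*U)**2 = U*(4*U**2) = 4*U**3)
r(-5) + y(-6)*v = 4*(-5)**3 - 6*(-46) = 4*(-125) + 276 = -500 + 276 = -224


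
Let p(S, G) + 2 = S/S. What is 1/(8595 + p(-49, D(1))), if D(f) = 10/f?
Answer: 1/8594 ≈ 0.00011636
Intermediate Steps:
p(S, G) = -1 (p(S, G) = -2 + S/S = -2 + 1 = -1)
1/(8595 + p(-49, D(1))) = 1/(8595 - 1) = 1/8594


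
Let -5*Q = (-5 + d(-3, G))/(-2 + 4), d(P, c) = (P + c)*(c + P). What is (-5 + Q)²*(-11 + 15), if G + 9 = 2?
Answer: 841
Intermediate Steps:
G = -7 (G = -9 + 2 = -7)
d(P, c) = (P + c)² (d(P, c) = (P + c)*(P + c) = (P + c)²)
Q = -19/2 (Q = -(-5 + (-3 - 7)²)/(5*(-2 + 4)) = -(-5 + (-10)²)/(5*2) = -(-5 + 100)/(5*2) = -19/2 ≈ -9.5000)
(-5 + Q)²*(-11 + 15) = (-5 - 19/2)²*(-11 + 15) = (-29/2)²*4 = (841/4)*4 = 841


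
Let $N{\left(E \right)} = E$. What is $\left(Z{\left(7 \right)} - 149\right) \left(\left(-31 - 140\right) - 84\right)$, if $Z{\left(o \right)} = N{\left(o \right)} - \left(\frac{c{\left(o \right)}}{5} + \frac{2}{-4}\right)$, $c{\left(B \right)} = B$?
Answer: $\frac{72879}{2} \approx 36440.0$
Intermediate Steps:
$Z{\left(o \right)} = \frac{1}{2} + \frac{4 o}{5}$ ($Z{\left(o \right)} = o - \left(\frac{o}{5} + \frac{2}{-4}\right) = o - \left(o \frac{1}{5} + 2 \left(- \frac{1}{4}\right)\right) = o - \left(\frac{o}{5} - \frac{1}{2}\right) = o - \left(- \frac{1}{2} + \frac{o}{5}\right) = \frac{1}{2} + \frac{4 o}{5}$)
$\left(Z{\left(7 \right)} - 149\right) \left(\left(-31 - 140\right) - 84\right) = \left(\left(\frac{1}{2} + \frac{4}{5} \cdot 7\right) - 149\right) \left(\left(-31 - 140\right) - 84\right) = \left(\left(\frac{1}{2} + \frac{28}{5}\right) - 149\right) \left(-171 - 84\right) = \left(\frac{61}{10} - 149\right) \left(-255\right) = \left(- \frac{1429}{10}\right) \left(-255\right) = \frac{72879}{2}$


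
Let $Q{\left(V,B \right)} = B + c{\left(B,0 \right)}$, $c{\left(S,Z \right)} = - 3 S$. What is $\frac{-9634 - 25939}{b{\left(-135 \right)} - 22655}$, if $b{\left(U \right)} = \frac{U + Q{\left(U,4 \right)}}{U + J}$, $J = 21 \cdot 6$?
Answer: $\frac{320157}{203752} \approx 1.5713$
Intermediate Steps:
$Q{\left(V,B \right)} = - 2 B$ ($Q{\left(V,B \right)} = B - 3 B = - 2 B$)
$J = 126$
$b{\left(U \right)} = \frac{-8 + U}{126 + U}$ ($b{\left(U \right)} = \frac{U - 8}{U + 126} = \frac{U - 8}{126 + U} = \frac{-8 + U}{126 + U}$)
$\frac{-9634 - 25939}{b{\left(-135 \right)} - 22655} = \frac{-9634 - 25939}{\frac{-8 - 135}{126 - 135} - 22655} = - \frac{35573}{\frac{1}{-9} \left(-143\right) - 22655} = - \frac{35573}{\left(- \frac{1}{9}\right) \left(-143\right) - 22655} = - \frac{35573}{\frac{143}{9} - 22655} = - \frac{35573}{- \frac{203752}{9}} = \left(-35573\right) \left(- \frac{9}{203752}\right) = \frac{320157}{203752}$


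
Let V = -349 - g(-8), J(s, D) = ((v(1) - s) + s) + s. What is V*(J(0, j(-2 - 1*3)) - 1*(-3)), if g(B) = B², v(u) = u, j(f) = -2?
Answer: -1652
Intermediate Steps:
J(s, D) = 1 + s (J(s, D) = ((1 - s) + s) + s = 1 + s)
V = -413 (V = -349 - 1*(-8)² = -349 - 1*64 = -349 - 64 = -413)
V*(J(0, j(-2 - 1*3)) - 1*(-3)) = -413*((1 + 0) - 1*(-3)) = -413*(1 + 3) = -413*4 = -1652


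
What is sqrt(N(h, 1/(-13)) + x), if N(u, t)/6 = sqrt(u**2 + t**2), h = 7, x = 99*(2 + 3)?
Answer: sqrt(83655 + 78*sqrt(8282))/13 ≈ 23.173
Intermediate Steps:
x = 495 (x = 99*5 = 495)
N(u, t) = 6*sqrt(t**2 + u**2) (N(u, t) = 6*sqrt(u**2 + t**2) = 6*sqrt(t**2 + u**2))
sqrt(N(h, 1/(-13)) + x) = sqrt(6*sqrt((1/(-13))**2 + 7**2) + 495) = sqrt(6*sqrt((-1/13)**2 + 49) + 495) = sqrt(6*sqrt(1/169 + 49) + 495) = sqrt(6*sqrt(8282/169) + 495) = sqrt(6*(sqrt(8282)/13) + 495) = sqrt(6*sqrt(8282)/13 + 495) = sqrt(495 + 6*sqrt(8282)/13)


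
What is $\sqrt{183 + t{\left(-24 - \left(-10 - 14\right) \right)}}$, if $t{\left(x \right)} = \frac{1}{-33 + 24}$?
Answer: $\frac{\sqrt{1646}}{3} \approx 13.524$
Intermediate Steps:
$t{\left(x \right)} = - \frac{1}{9}$ ($t{\left(x \right)} = \frac{1}{-9} = - \frac{1}{9}$)
$\sqrt{183 + t{\left(-24 - \left(-10 - 14\right) \right)}} = \sqrt{183 - \frac{1}{9}} = \sqrt{\frac{1646}{9}} = \frac{\sqrt{1646}}{3}$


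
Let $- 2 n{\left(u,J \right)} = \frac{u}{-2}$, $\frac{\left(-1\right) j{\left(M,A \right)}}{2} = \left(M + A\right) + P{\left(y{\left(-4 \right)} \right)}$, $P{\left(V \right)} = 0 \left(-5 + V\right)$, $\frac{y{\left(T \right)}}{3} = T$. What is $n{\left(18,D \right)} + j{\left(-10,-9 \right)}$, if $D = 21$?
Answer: $\frac{85}{2} \approx 42.5$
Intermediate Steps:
$y{\left(T \right)} = 3 T$
$P{\left(V \right)} = 0$
$j{\left(M,A \right)} = - 2 A - 2 M$ ($j{\left(M,A \right)} = - 2 \left(\left(M + A\right) + 0\right) = - 2 \left(\left(A + M\right) + 0\right) = - 2 \left(A + M\right) = - 2 A - 2 M$)
$n{\left(u,J \right)} = \frac{u}{4}$ ($n{\left(u,J \right)} = - \frac{u \frac{1}{-2}}{2} = - \frac{u \left(- \frac{1}{2}\right)}{2} = - \frac{\left(- \frac{1}{2}\right) u}{2} = \frac{u}{4}$)
$n{\left(18,D \right)} + j{\left(-10,-9 \right)} = \frac{1}{4} \cdot 18 - -38 = \frac{9}{2} + \left(18 + 20\right) = \frac{9}{2} + 38 = \frac{85}{2}$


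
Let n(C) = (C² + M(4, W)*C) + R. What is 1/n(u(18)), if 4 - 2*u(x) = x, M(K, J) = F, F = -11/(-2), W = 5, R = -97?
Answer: -2/173 ≈ -0.011561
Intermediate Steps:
F = 11/2 (F = -11*(-½) = 11/2 ≈ 5.5000)
M(K, J) = 11/2
u(x) = 2 - x/2
n(C) = -97 + C² + 11*C/2 (n(C) = (C² + 11*C/2) - 97 = -97 + C² + 11*C/2)
1/n(u(18)) = 1/(-97 + (2 - ½*18)² + 11*(2 - ½*18)/2) = 1/(-97 + (2 - 9)² + 11*(2 - 9)/2) = 1/(-97 + (-7)² + (11/2)*(-7)) = 1/(-97 + 49 - 77/2) = 1/(-173/2) = -2/173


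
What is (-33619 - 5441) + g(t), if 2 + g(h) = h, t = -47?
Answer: -39109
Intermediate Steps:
g(h) = -2 + h
(-33619 - 5441) + g(t) = (-33619 - 5441) + (-2 - 47) = -39060 - 49 = -39109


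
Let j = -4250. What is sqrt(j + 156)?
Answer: I*sqrt(4094) ≈ 63.984*I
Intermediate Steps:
sqrt(j + 156) = sqrt(-4250 + 156) = sqrt(-4094) = I*sqrt(4094)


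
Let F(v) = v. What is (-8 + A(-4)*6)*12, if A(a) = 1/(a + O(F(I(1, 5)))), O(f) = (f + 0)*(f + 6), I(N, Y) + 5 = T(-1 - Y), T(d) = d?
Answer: -1608/17 ≈ -94.588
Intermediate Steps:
I(N, Y) = -6 - Y (I(N, Y) = -5 + (-1 - Y) = -6 - Y)
O(f) = f*(6 + f)
A(a) = 1/(55 + a) (A(a) = 1/(a + (-6 - 1*5)*(6 + (-6 - 1*5))) = 1/(a + (-6 - 5)*(6 + (-6 - 5))) = 1/(a - 11*(6 - 11)) = 1/(a - 11*(-5)) = 1/(a + 55) = 1/(55 + a))
(-8 + A(-4)*6)*12 = (-8 + 6/(55 - 4))*12 = (-8 + 6/51)*12 = (-8 + (1/51)*6)*12 = (-8 + 2/17)*12 = -134/17*12 = -1608/17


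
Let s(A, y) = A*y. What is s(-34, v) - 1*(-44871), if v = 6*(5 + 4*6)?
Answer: 38955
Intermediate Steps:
v = 174 (v = 6*(5 + 24) = 6*29 = 174)
s(-34, v) - 1*(-44871) = -34*174 - 1*(-44871) = -5916 + 44871 = 38955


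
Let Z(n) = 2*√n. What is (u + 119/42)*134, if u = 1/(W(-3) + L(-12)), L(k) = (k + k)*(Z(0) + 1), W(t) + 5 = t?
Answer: 18023/48 ≈ 375.48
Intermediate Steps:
W(t) = -5 + t
L(k) = 2*k (L(k) = (k + k)*(2*√0 + 1) = (2*k)*(2*0 + 1) = (2*k)*(0 + 1) = (2*k)*1 = 2*k)
u = -1/32 (u = 1/((-5 - 3) + 2*(-12)) = 1/(-8 - 24) = 1/(-32) = -1/32 ≈ -0.031250)
(u + 119/42)*134 = (-1/32 + 119/42)*134 = (-1/32 + 119*(1/42))*134 = (-1/32 + 17/6)*134 = (269/96)*134 = 18023/48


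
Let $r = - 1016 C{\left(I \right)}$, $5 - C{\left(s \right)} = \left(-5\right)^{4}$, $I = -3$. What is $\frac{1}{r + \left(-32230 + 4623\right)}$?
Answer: $\frac{1}{602313} \approx 1.6603 \cdot 10^{-6}$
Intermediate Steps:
$C{\left(s \right)} = -620$ ($C{\left(s \right)} = 5 - \left(-5\right)^{4} = 5 - 625 = -620$)
$r = 629920$ ($r = \left(-1016\right) \left(-620\right) = 629920$)
$\frac{1}{r + \left(-32230 + 4623\right)} = \frac{1}{629920 + \left(-32230 + 4623\right)} = \frac{1}{629920 - 27607} = \frac{1}{602313}$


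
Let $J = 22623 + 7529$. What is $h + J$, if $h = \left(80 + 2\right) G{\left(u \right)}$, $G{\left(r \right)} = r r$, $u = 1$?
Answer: $30234$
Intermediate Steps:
$J = 30152$
$G{\left(r \right)} = r^{2}$
$h = 82$ ($h = \left(80 + 2\right) 1^{2} = 82 \cdot 1 = 82$)
$h + J = 82 + 30152 = 30234$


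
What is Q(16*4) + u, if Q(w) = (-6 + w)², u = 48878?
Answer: 52242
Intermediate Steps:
Q(16*4) + u = (-6 + 16*4)² + 48878 = (-6 + 64)² + 48878 = 58² + 48878 = 3364 + 48878 = 52242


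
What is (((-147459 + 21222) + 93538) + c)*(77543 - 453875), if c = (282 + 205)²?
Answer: -76948604040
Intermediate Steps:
c = 237169 (c = 487² = 237169)
(((-147459 + 21222) + 93538) + c)*(77543 - 453875) = (((-147459 + 21222) + 93538) + 237169)*(77543 - 453875) = ((-126237 + 93538) + 237169)*(-376332) = (-32699 + 237169)*(-376332) = 204470*(-376332) = -76948604040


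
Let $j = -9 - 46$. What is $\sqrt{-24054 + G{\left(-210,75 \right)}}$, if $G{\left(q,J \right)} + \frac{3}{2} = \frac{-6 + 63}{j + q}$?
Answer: $\frac{13 i \sqrt{39983730}}{530} \approx 155.1 i$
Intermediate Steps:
$j = -55$ ($j = -9 - 46 = -55$)
$G{\left(q,J \right)} = - \frac{3}{2} + \frac{57}{-55 + q}$ ($G{\left(q,J \right)} = - \frac{3}{2} + \frac{-6 + 63}{-55 + q} = - \frac{3}{2} + \frac{57}{-55 + q}$)
$\sqrt{-24054 + G{\left(-210,75 \right)}} = \sqrt{-24054 + \frac{3 \left(93 - -210\right)}{2 \left(-55 - 210\right)}} = \sqrt{-24054 + \frac{3 \left(93 + 210\right)}{2 \left(-265\right)}} = \sqrt{-24054 + \frac{3}{2} \left(- \frac{1}{265}\right) 303} = \sqrt{-24054 - \frac{909}{530}} = \sqrt{- \frac{12749529}{530}} = \frac{13 i \sqrt{39983730}}{530}$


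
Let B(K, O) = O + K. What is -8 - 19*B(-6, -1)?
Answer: 125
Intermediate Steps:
B(K, O) = K + O
-8 - 19*B(-6, -1) = -8 - 19*(-6 - 1) = -8 - 19*(-7) = -8 + 133 = 125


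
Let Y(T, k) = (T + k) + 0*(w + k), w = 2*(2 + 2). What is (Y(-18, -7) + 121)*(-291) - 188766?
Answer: -216702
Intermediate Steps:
w = 8 (w = 2*4 = 8)
Y(T, k) = T + k (Y(T, k) = (T + k) + 0*(8 + k) = (T + k) + 0 = T + k)
(Y(-18, -7) + 121)*(-291) - 188766 = ((-18 - 7) + 121)*(-291) - 188766 = (-25 + 121)*(-291) - 188766 = 96*(-291) - 188766 = -27936 - 188766 = -216702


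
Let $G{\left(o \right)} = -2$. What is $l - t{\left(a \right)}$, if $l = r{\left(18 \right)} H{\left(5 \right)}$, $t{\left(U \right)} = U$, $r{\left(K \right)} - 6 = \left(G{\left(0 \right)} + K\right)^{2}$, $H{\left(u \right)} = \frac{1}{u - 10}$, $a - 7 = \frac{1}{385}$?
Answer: $- \frac{4574}{77} \approx -59.403$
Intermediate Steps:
$a = \frac{2696}{385}$ ($a = 7 + \frac{1}{385} = \frac{2696}{385} \approx 7.0026$)
$H{\left(u \right)} = \frac{1}{-10 + u}$
$r{\left(K \right)} = 6 + \left(-2 + K\right)^{2}$
$l = - \frac{262}{5}$ ($l = \frac{6 + \left(-2 + 18\right)^{2}}{-10 + 5} = \frac{6 + 16^{2}}{-5} = \left(6 + 256\right) \left(- \frac{1}{5}\right) = 262 \left(- \frac{1}{5}\right) = - \frac{262}{5} \approx -52.4$)
$l - t{\left(a \right)} = - \frac{262}{5} - \frac{2696}{385} = - \frac{4574}{77}$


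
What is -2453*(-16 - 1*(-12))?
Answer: 9812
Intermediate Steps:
-2453*(-16 - 1*(-12)) = -2453*(-16 + 12) = -2453*(-4) = 9812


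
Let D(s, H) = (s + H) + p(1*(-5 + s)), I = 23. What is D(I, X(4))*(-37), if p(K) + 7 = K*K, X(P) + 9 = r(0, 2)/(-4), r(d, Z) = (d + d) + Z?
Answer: -24457/2 ≈ -12229.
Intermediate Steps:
r(d, Z) = Z + 2*d (r(d, Z) = 2*d + Z = Z + 2*d)
X(P) = -19/2 (X(P) = -9 + (2 + 2*0)/(-4) = -9 + (2 + 0)*(-¼) = -9 + 2*(-¼) = -9 - ½ = -19/2)
p(K) = -7 + K² (p(K) = -7 + K*K = -7 + K²)
D(s, H) = -7 + H + s + (-5 + s)² (D(s, H) = (s + H) + (-7 + (1*(-5 + s))²) = (H + s) + (-7 + (-5 + s)²) = -7 + H + s + (-5 + s)²)
D(I, X(4))*(-37) = (-7 - 19/2 + 23 + (-5 + 23)²)*(-37) = (-7 - 19/2 + 23 + 18²)*(-37) = (-7 - 19/2 + 23 + 324)*(-37) = (661/2)*(-37) = -24457/2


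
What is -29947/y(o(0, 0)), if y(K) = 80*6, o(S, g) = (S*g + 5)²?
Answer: -29947/480 ≈ -62.390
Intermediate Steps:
o(S, g) = (5 + S*g)²
y(K) = 480
-29947/y(o(0, 0)) = -29947/480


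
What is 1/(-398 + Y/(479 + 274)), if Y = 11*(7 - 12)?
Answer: -753/299749 ≈ -0.0025121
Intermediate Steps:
Y = -55 (Y = 11*(-5) = -55)
1/(-398 + Y/(479 + 274)) = 1/(-398 - 55/(479 + 274)) = 1/(-398 - 55/753) = 1/(-299749/753) = -753/299749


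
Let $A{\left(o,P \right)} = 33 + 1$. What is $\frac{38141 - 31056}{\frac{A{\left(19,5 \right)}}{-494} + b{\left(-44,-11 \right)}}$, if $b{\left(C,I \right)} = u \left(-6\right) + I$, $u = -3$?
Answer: $\frac{1749995}{1712} \approx 1022.2$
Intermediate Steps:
$A{\left(o,P \right)} = 34$
$b{\left(C,I \right)} = 18 + I$ ($b{\left(C,I \right)} = \left(-3\right) \left(-6\right) + I = 18 + I$)
$\frac{38141 - 31056}{\frac{A{\left(19,5 \right)}}{-494} + b{\left(-44,-11 \right)}} = \frac{38141 - 31056}{\frac{34}{-494} + \left(18 - 11\right)} = \frac{7085}{34 \left(- \frac{1}{494}\right) + 7} = \frac{7085}{- \frac{17}{247} + 7} = \frac{7085}{\frac{1712}{247}} = 7085 \cdot \frac{247}{1712} = \frac{1749995}{1712}$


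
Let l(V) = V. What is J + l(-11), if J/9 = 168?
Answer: 1501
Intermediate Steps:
J = 1512 (J = 9*168 = 1512)
J + l(-11) = 1512 - 11 = 1501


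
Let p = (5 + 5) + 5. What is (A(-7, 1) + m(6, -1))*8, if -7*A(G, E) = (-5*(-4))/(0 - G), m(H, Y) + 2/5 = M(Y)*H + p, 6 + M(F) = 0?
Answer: -42744/245 ≈ -174.47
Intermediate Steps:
p = 15 (p = 10 + 5 = 15)
M(F) = -6 (M(F) = -6 + 0 = -6)
m(H, Y) = 73/5 - 6*H (m(H, Y) = -2/5 + (-6*H + 15) = -2/5 + (15 - 6*H) = 73/5 - 6*H)
A(G, E) = 20/(7*G) (A(G, E) = -(-5*(-4))/(7*(0 - G)) = -20/(7*((-G))) = -20*(-1/G)/7 = -(-20)/(7*G) = 20/(7*G))
(A(-7, 1) + m(6, -1))*8 = ((20/7)/(-7) + (73/5 - 6*6))*8 = ((20/7)*(-1/7) + (73/5 - 36))*8 = (-20/49 - 107/5)*8 = -5343/245*8 = -42744/245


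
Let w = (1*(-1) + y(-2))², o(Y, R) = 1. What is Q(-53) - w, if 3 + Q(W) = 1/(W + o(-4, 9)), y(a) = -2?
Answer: -625/52 ≈ -12.019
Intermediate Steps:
Q(W) = -3 + 1/(1 + W) (Q(W) = -3 + 1/(W + 1) = -3 + 1/(1 + W))
w = 9 (w = (1*(-1) - 2)² = (-1 - 2)² = (-3)² = 9)
Q(-53) - w = (-2 - 3*(-53))/(1 - 53) - 1*9 = (-2 + 159)/(-52) - 9 = -1/52*157 - 9 = -157/52 - 9 = -625/52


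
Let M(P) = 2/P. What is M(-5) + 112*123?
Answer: 68878/5 ≈ 13776.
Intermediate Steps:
M(-5) + 112*123 = 2/(-5) + 112*123 = 2*(-⅕) + 13776 = -⅖ + 13776 = 68878/5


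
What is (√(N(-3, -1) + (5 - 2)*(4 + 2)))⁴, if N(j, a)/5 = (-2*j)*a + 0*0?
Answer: 144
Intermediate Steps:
N(j, a) = -10*a*j (N(j, a) = 5*((-2*j)*a + 0*0) = 5*(-2*a*j + 0) = 5*(-2*a*j) = -10*a*j)
(√(N(-3, -1) + (5 - 2)*(4 + 2)))⁴ = (√(-10*(-1)*(-3) + (5 - 2)*(4 + 2)))⁴ = (√(-30 + 3*6))⁴ = (√(-30 + 18))⁴ = (√(-12))⁴ = (2*I*√3)⁴ = 144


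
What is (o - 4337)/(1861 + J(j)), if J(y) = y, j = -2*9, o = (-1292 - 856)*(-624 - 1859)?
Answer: 5329147/1843 ≈ 2891.6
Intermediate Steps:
o = 5333484 (o = -2148*(-2483) = 5333484)
j = -18
(o - 4337)/(1861 + J(j)) = (5333484 - 4337)/(1861 - 18) = 5329147/1843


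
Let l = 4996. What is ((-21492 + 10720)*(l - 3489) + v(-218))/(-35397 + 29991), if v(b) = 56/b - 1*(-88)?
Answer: 884715736/294627 ≈ 3002.8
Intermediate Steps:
v(b) = 88 + 56/b (v(b) = 56/b + 88 = 88 + 56/b)
((-21492 + 10720)*(l - 3489) + v(-218))/(-35397 + 29991) = ((-21492 + 10720)*(4996 - 3489) + (88 + 56/(-218)))/(-35397 + 29991) = (-10772*1507 + (88 + 56*(-1/218)))/(-5406) = (-16233404 + (88 - 28/109))*(-1/5406) = (-16233404 + 9564/109)*(-1/5406) = -1769431472/109*(-1/5406) = 884715736/294627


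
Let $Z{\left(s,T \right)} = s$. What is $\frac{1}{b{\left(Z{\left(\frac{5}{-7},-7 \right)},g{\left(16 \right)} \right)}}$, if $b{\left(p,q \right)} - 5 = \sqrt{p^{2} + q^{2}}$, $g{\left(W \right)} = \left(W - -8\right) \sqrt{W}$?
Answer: $- \frac{245}{450384} + \frac{7 \sqrt{451609}}{450384} \approx 0.0099007$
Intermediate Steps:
$g{\left(W \right)} = \sqrt{W} \left(8 + W\right)$ ($g{\left(W \right)} = \left(W + 8\right) \sqrt{W} = \left(8 + W\right) \sqrt{W} = \sqrt{W} \left(8 + W\right)$)
$b{\left(p,q \right)} = 5 + \sqrt{p^{2} + q^{2}}$
$\frac{1}{b{\left(Z{\left(\frac{5}{-7},-7 \right)},g{\left(16 \right)} \right)}} = \frac{1}{5 + \sqrt{\left(\frac{5}{-7}\right)^{2} + \left(\sqrt{16} \left(8 + 16\right)\right)^{2}}} = \frac{1}{5 + \sqrt{\left(5 \left(- \frac{1}{7}\right)\right)^{2} + \left(4 \cdot 24\right)^{2}}} = \frac{1}{5 + \sqrt{\left(- \frac{5}{7}\right)^{2} + 96^{2}}} = \frac{1}{5 + \sqrt{\frac{25}{49} + 9216}} = \frac{1}{5 + \sqrt{\frac{451609}{49}}} = \frac{1}{5 + \frac{\sqrt{451609}}{7}}$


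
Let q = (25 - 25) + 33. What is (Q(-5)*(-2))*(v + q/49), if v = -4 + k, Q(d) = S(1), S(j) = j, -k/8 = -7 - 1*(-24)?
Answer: 13654/49 ≈ 278.65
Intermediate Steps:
k = -136 (k = -8*(-7 - 1*(-24)) = -8*(-7 + 24) = -8*17 = -136)
q = 33 (q = 0 + 33 = 33)
Q(d) = 1
v = -140 (v = -4 - 136 = -140)
(Q(-5)*(-2))*(v + q/49) = (1*(-2))*(-140 + 33/49) = -2*(-140 + 33*(1/49)) = -2*(-140 + 33/49) = -2*(-6827/49) = 13654/49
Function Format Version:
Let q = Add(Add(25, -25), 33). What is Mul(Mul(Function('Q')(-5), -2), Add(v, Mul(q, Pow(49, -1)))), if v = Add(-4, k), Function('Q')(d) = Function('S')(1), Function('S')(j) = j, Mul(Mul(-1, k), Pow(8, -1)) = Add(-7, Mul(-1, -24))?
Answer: Rational(13654, 49) ≈ 278.65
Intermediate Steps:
k = -136 (k = Mul(-8, Add(-7, Mul(-1, -24))) = Mul(-8, Add(-7, 24)) = Mul(-8, 17) = -136)
q = 33 (q = Add(0, 33) = 33)
Function('Q')(d) = 1
v = -140 (v = Add(-4, -136) = -140)
Mul(Mul(Function('Q')(-5), -2), Add(v, Mul(q, Pow(49, -1)))) = Mul(Mul(1, -2), Add(-140, Mul(33, Pow(49, -1)))) = Mul(-2, Add(-140, Mul(33, Rational(1, 49)))) = Mul(-2, Add(-140, Rational(33, 49))) = Mul(-2, Rational(-6827, 49)) = Rational(13654, 49)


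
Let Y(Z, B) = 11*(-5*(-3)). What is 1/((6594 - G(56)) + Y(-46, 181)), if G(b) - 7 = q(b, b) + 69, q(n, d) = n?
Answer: 1/6627 ≈ 0.00015090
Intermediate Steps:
Y(Z, B) = 165 (Y(Z, B) = 11*15 = 165)
G(b) = 76 + b (G(b) = 7 + (b + 69) = 7 + (69 + b) = 76 + b)
1/((6594 - G(56)) + Y(-46, 181)) = 1/((6594 - (76 + 56)) + 165) = 1/((6594 - 1*132) + 165) = 1/((6594 - 132) + 165) = 1/(6462 + 165) = 1/6627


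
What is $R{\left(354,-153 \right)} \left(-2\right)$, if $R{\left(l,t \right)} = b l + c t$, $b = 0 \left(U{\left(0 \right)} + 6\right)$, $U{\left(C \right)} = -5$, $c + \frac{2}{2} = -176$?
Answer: $-54162$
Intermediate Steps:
$c = -177$ ($c = -1 - 176 = -177$)
$b = 0$ ($b = 0 \left(-5 + 6\right) = 0 \cdot 1 = 0$)
$R{\left(l,t \right)} = - 177 t$ ($R{\left(l,t \right)} = 0 l - 177 t = 0 - 177 t = - 177 t$)
$R{\left(354,-153 \right)} \left(-2\right) = \left(-177\right) \left(-153\right) \left(-2\right) = 27081 \left(-2\right) = -54162$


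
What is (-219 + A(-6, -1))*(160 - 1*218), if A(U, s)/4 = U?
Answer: 14094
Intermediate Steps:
A(U, s) = 4*U
(-219 + A(-6, -1))*(160 - 1*218) = (-219 + 4*(-6))*(160 - 1*218) = (-219 - 24)*(160 - 218) = -243*(-58) = 14094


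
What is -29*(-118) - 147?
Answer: 3275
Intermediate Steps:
-29*(-118) - 147 = 3422 - 147 = 3275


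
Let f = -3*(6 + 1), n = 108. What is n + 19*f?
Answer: -291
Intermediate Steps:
f = -21 (f = -3*7 = -21)
n + 19*f = 108 + 19*(-21) = 108 - 399 = -291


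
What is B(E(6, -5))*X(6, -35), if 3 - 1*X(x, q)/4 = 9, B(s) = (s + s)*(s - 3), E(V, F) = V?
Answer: -864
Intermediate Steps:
B(s) = 2*s*(-3 + s) (B(s) = (2*s)*(-3 + s) = 2*s*(-3 + s))
X(x, q) = -24 (X(x, q) = 12 - 4*9 = 12 - 36 = -24)
B(E(6, -5))*X(6, -35) = (2*6*(-3 + 6))*(-24) = (2*6*3)*(-24) = 36*(-24) = -864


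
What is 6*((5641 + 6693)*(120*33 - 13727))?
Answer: -722797068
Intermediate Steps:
6*((5641 + 6693)*(120*33 - 13727)) = 6*(12334*(3960 - 13727)) = 6*(12334*(-9767)) = 6*(-120466178) = -722797068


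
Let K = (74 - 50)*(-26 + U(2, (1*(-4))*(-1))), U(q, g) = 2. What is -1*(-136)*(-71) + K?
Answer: -10232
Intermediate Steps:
K = -576 (K = (74 - 50)*(-26 + 2) = 24*(-24) = -576)
-1*(-136)*(-71) + K = -1*(-136)*(-71) - 576 = 136*(-71) - 576 = -9656 - 576 = -10232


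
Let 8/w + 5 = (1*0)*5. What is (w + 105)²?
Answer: 267289/25 ≈ 10692.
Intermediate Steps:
w = -8/5 (w = 8/(-5 + (1*0)*5) = 8/(-5 + 0*5) = 8/(-5 + 0) = 8/(-5) = 8*(-⅕) = -8/5 ≈ -1.6000)
(w + 105)² = (-8/5 + 105)² = (517/5)² = 267289/25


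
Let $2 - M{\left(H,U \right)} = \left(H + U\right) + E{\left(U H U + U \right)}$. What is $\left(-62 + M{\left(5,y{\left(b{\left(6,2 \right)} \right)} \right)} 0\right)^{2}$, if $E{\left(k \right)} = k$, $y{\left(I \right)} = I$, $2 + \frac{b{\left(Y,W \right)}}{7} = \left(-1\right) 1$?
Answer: $3844$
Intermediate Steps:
$b{\left(Y,W \right)} = -21$ ($b{\left(Y,W \right)} = -14 + 7 \left(\left(-1\right) 1\right) = -14 + 7 \left(-1\right) = -14 - 7 = -21$)
$M{\left(H,U \right)} = 2 - H - 2 U - H U^{2}$ ($M{\left(H,U \right)} = 2 - \left(\left(H + U\right) + \left(U H U + U\right)\right) = 2 - \left(\left(H + U\right) + \left(H U U + U\right)\right) = 2 - \left(\left(H + U\right) + \left(H U^{2} + U\right)\right) = 2 - \left(\left(H + U\right) + \left(U + H U^{2}\right)\right) = 2 - \left(H + 2 U + H U^{2}\right) = 2 - H - 2 U - H U^{2}$)
$\left(-62 + M{\left(5,y{\left(b{\left(6,2 \right)} \right)} \right)} 0\right)^{2} = \left(-62 + \left(2 - 5 - -21 - - 21 \left(1 + 5 \left(-21\right)\right)\right) 0\right)^{2} = \left(-62 + \left(2 - 5 + 21 - - 21 \left(1 - 105\right)\right) 0\right)^{2} = \left(-62 + \left(2 - 5 + 21 - \left(-21\right) \left(-104\right)\right) 0\right)^{2} = \left(-62 + \left(2 - 5 + 21 - 2184\right) 0\right)^{2} = \left(-62 - 0\right)^{2} = \left(-62 + 0\right)^{2} = \left(-62\right)^{2} = 3844$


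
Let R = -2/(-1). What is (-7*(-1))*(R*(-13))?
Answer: -182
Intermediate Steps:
R = 2 (R = -2*(-1) = 2)
(-7*(-1))*(R*(-13)) = (-7*(-1))*(2*(-13)) = 7*(-26) = -182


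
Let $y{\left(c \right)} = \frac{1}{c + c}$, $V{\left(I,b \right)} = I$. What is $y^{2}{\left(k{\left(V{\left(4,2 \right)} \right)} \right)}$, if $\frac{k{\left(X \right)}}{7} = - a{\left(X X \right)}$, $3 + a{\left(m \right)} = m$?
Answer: $\frac{1}{33124} \approx 3.019 \cdot 10^{-5}$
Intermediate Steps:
$a{\left(m \right)} = -3 + m$
$k{\left(X \right)} = 21 - 7 X^{2}$ ($k{\left(X \right)} = 7 \left(- (-3 + X X)\right) = 7 \left(- (-3 + X^{2})\right) = 7 \left(3 - X^{2}\right) = 21 - 7 X^{2}$)
$y{\left(c \right)} = \frac{1}{2 c}$
$y^{2}{\left(k{\left(V{\left(4,2 \right)} \right)} \right)} = \left(\frac{1}{2 \left(21 - 7 \cdot 4^{2}\right)}\right)^{2} = \left(\frac{1}{2 \left(21 - 112\right)}\right)^{2} = \left(\frac{1}{2 \left(-91\right)}\right)^{2} = \left(\frac{1}{2} \left(- \frac{1}{91}\right)\right)^{2} = \left(- \frac{1}{182}\right)^{2} = \frac{1}{33124}$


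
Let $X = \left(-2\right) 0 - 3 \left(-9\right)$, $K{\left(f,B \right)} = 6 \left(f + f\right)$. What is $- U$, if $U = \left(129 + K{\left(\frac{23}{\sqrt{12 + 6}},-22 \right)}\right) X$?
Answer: $-3483 - 1242 \sqrt{2} \approx -5239.5$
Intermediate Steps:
$K{\left(f,B \right)} = 12 f$ ($K{\left(f,B \right)} = 6 \cdot 2 f = 12 f$)
$X = 27$ ($X = 0 - -27 = 0 + 27 = 27$)
$U = 3483 + 1242 \sqrt{2}$ ($U = \left(129 + 12 \frac{23}{\sqrt{12 + 6}}\right) 27 = \left(129 + 12 \frac{23}{\sqrt{18}}\right) 27 = \left(129 + 12 \frac{23}{3 \sqrt{2}}\right) 27 = \left(129 + 12 \cdot 23 \frac{\sqrt{2}}{6}\right) 27 = \left(129 + 12 \frac{23 \sqrt{2}}{6}\right) 27 = \left(129 + 46 \sqrt{2}\right) 27 = 3483 + 1242 \sqrt{2} \approx 5239.5$)
$- U = - (3483 + 1242 \sqrt{2}) = -3483 - 1242 \sqrt{2}$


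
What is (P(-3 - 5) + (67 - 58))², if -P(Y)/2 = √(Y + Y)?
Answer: 17 - 144*I ≈ 17.0 - 144.0*I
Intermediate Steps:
P(Y) = -2*√2*√Y (P(Y) = -2*√(Y + Y) = -2*√2*√Y)
(P(-3 - 5) + (67 - 58))² = (-2*√2*√(-3 - 5) + (67 - 58))² = (-2*√2*√(-8) + 9)² = (-2*√2*2*I*√2 + 9)² = (-8*I + 9)² = (9 - 8*I)²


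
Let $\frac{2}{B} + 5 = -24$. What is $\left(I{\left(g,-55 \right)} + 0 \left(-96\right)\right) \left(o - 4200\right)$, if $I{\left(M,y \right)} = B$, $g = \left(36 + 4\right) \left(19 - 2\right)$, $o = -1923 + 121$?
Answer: $\frac{12004}{29} \approx 413.93$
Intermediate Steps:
$o = -1802$
$g = 680$ ($g = 40 \cdot 17 = 680$)
$B = - \frac{2}{29}$ ($B = \frac{2}{-5 - 24} = \frac{2}{-29} = 2 \left(- \frac{1}{29}\right) = - \frac{2}{29} \approx -0.068966$)
$I{\left(M,y \right)} = - \frac{2}{29}$
$\left(I{\left(g,-55 \right)} + 0 \left(-96\right)\right) \left(o - 4200\right) = \left(- \frac{2}{29} + 0 \left(-96\right)\right) \left(-1802 - 4200\right) = \left(- \frac{2}{29} + 0\right) \left(-6002\right) = \left(- \frac{2}{29}\right) \left(-6002\right) = \frac{12004}{29}$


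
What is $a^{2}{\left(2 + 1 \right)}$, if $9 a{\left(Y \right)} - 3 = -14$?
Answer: $\frac{121}{81} \approx 1.4938$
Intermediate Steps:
$a{\left(Y \right)} = - \frac{11}{9}$ ($a{\left(Y \right)} = \frac{1}{3} + \frac{1}{9} \left(-14\right) = \frac{1}{3} - \frac{14}{9} = - \frac{11}{9}$)
$a^{2}{\left(2 + 1 \right)} = \left(- \frac{11}{9}\right)^{2} = \frac{121}{81}$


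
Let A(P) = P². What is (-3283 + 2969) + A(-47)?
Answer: 1895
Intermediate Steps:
(-3283 + 2969) + A(-47) = (-3283 + 2969) + (-47)² = -314 + 2209 = 1895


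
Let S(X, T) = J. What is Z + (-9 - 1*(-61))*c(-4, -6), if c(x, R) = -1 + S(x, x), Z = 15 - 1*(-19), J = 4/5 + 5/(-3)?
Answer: -946/15 ≈ -63.067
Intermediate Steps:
J = -13/15 (J = 4*(1/5) + 5*(-1/3) = 4/5 - 5/3 = -13/15 ≈ -0.86667)
S(X, T) = -13/15
Z = 34 (Z = 15 + 19 = 34)
c(x, R) = -28/15 (c(x, R) = -1 - 13/15 = -28/15)
Z + (-9 - 1*(-61))*c(-4, -6) = 34 + (-9 - 1*(-61))*(-28/15) = 34 + (-9 + 61)*(-28/15) = 34 + 52*(-28/15) = 34 - 1456/15 = -946/15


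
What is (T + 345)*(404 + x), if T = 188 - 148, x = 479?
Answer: 339955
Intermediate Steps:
T = 40
(T + 345)*(404 + x) = (40 + 345)*(404 + 479) = 385*883 = 339955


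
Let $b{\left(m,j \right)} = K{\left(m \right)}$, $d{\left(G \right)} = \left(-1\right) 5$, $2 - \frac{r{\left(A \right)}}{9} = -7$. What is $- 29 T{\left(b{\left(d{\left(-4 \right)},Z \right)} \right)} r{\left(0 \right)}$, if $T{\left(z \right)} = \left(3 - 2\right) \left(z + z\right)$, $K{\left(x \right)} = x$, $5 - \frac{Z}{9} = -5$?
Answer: $23490$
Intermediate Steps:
$Z = 90$ ($Z = 45 - -45 = 45 + 45 = 90$)
$r{\left(A \right)} = 81$ ($r{\left(A \right)} = 18 - -63 = 18 + 63 = 81$)
$d{\left(G \right)} = -5$
$b{\left(m,j \right)} = m$
$T{\left(z \right)} = 2 z$ ($T{\left(z \right)} = 1 \cdot 2 z = 2 z$)
$- 29 T{\left(b{\left(d{\left(-4 \right)},Z \right)} \right)} r{\left(0 \right)} = - 29 \cdot 2 \left(-5\right) 81 = \left(-29\right) \left(-10\right) 81 = 290 \cdot 81 = 23490$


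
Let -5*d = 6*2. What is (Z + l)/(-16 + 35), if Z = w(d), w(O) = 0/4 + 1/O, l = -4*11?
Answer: -533/228 ≈ -2.3377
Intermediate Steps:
l = -44
d = -12/5 (d = -6*2/5 = -⅕*12 = -12/5 ≈ -2.4000)
w(O) = 1/O (w(O) = 0*(¼) + 1/O = 0 + 1/O = 1/O)
Z = -5/12 (Z = 1/(-12/5) = -5/12 ≈ -0.41667)
(Z + l)/(-16 + 35) = (-5/12 - 44)/(-16 + 35) = -533/12/19 = -533/12*1/19 = -533/228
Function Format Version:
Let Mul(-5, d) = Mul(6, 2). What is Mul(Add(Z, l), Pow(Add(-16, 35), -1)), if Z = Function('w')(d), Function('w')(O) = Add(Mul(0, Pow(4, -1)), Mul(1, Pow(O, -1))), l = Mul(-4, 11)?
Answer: Rational(-533, 228) ≈ -2.3377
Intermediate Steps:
l = -44
d = Rational(-12, 5) (d = Mul(Rational(-1, 5), Mul(6, 2)) = Mul(Rational(-1, 5), 12) = Rational(-12, 5) ≈ -2.4000)
Function('w')(O) = Pow(O, -1) (Function('w')(O) = Add(Mul(0, Rational(1, 4)), Pow(O, -1)) = Add(0, Pow(O, -1)) = Pow(O, -1))
Z = Rational(-5, 12) (Z = Pow(Rational(-12, 5), -1) = Rational(-5, 12) ≈ -0.41667)
Mul(Add(Z, l), Pow(Add(-16, 35), -1)) = Mul(Add(Rational(-5, 12), -44), Pow(Add(-16, 35), -1)) = Mul(Rational(-533, 12), Pow(19, -1)) = Mul(Rational(-533, 12), Rational(1, 19)) = Rational(-533, 228)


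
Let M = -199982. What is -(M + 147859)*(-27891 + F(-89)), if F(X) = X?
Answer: -1458401540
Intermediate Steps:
-(M + 147859)*(-27891 + F(-89)) = -(-199982 + 147859)*(-27891 - 89) = -(-52123)*(-27980) = -1*1458401540 = -1458401540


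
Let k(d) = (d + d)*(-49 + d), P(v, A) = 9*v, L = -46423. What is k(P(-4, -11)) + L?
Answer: -40303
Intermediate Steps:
k(d) = 2*d*(-49 + d) (k(d) = (2*d)*(-49 + d) = 2*d*(-49 + d))
k(P(-4, -11)) + L = 2*(9*(-4))*(-49 + 9*(-4)) - 46423 = 2*(-36)*(-49 - 36) - 46423 = 2*(-36)*(-85) - 46423 = 6120 - 46423 = -40303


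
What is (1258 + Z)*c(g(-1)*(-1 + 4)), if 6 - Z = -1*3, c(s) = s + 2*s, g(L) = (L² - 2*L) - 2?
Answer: 11403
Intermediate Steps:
g(L) = -2 + L² - 2*L
c(s) = 3*s
Z = 9 (Z = 6 - (-1)*3 = 6 - 1*(-3) = 6 + 3 = 9)
(1258 + Z)*c(g(-1)*(-1 + 4)) = (1258 + 9)*(3*((-2 + (-1)² - 2*(-1))*(-1 + 4))) = 1267*(3*((-2 + 1 + 2)*3)) = 1267*(3*(1*3)) = 1267*(3*3) = 1267*9 = 11403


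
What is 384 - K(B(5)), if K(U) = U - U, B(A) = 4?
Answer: 384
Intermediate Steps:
K(U) = 0
384 - K(B(5)) = 384 - 1*0 = 384 + 0 = 384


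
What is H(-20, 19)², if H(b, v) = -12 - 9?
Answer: 441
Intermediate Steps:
H(b, v) = -21
H(-20, 19)² = (-21)² = 441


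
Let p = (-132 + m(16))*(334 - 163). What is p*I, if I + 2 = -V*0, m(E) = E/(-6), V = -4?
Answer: 46056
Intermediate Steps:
m(E) = -E/6 (m(E) = E*(-⅙) = -E/6)
I = -2 (I = -2 - 1*(-4)*0 = -2 + 4*0 = -2 + 0 = -2)
p = -23028 (p = (-132 - ⅙*16)*(334 - 163) = (-132 - 8/3)*171 = -404/3*171 = -23028)
p*I = -23028*(-2) = 46056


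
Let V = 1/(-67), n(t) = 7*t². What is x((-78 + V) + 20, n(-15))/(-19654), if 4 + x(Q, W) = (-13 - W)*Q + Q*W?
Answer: -50263/1316818 ≈ -0.038170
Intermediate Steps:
V = -1/67 ≈ -0.014925
x(Q, W) = -4 + Q*W + Q*(-13 - W) (x(Q, W) = -4 + ((-13 - W)*Q + Q*W) = -4 + (Q*(-13 - W) + Q*W) = -4 + (Q*W + Q*(-13 - W)) = -4 + Q*W + Q*(-13 - W))
x((-78 + V) + 20, n(-15))/(-19654) = (-4 - 13*((-78 - 1/67) + 20))/(-19654) = (-4 - 13*(-5227/67 + 20))*(-1/19654) = (-4 - 13*(-3887/67))*(-1/19654) = (-4 + 50531/67)*(-1/19654) = (50263/67)*(-1/19654) = -50263/1316818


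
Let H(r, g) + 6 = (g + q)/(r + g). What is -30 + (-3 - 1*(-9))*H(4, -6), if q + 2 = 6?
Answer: -60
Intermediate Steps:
q = 4 (q = -2 + 6 = 4)
H(r, g) = -6 + (4 + g)/(g + r) (H(r, g) = -6 + (g + 4)/(r + g) = -6 + (4 + g)/(g + r))
-30 + (-3 - 1*(-9))*H(4, -6) = -30 + (-3 - 1*(-9))*((4 - 6*4 - 5*(-6))/(-6 + 4)) = -30 + (-3 + 9)*((4 - 24 + 30)/(-2)) = -30 + 6*(-½*10) = -30 + 6*(-5) = -30 - 30 = -60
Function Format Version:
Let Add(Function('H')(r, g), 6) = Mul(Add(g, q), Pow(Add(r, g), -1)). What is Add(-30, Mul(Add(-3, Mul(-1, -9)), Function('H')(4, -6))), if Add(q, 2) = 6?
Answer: -60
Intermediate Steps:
q = 4 (q = Add(-2, 6) = 4)
Function('H')(r, g) = Add(-6, Mul(Pow(Add(g, r), -1), Add(4, g))) (Function('H')(r, g) = Add(-6, Mul(Add(g, 4), Pow(Add(r, g), -1))) = Add(-6, Mul(Add(4, g), Pow(Add(g, r), -1))) = Add(-6, Mul(Pow(Add(g, r), -1), Add(4, g))))
Add(-30, Mul(Add(-3, Mul(-1, -9)), Function('H')(4, -6))) = Add(-30, Mul(Add(-3, Mul(-1, -9)), Mul(Pow(Add(-6, 4), -1), Add(4, Mul(-6, 4), Mul(-5, -6))))) = Add(-30, Mul(Add(-3, 9), Mul(Pow(-2, -1), Add(4, -24, 30)))) = Add(-30, Mul(6, Mul(Rational(-1, 2), 10))) = Add(-30, Mul(6, -5)) = Add(-30, -30) = -60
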